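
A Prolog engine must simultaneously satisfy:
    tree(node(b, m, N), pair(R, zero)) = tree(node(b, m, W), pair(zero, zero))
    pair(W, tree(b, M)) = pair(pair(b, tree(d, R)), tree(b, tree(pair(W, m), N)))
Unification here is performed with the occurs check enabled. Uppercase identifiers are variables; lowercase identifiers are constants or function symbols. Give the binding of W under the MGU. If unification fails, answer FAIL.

pair(b, tree(d, zero))

Decompose tree/2: node(b, m, N) = node(b, m, W),  pair(R, zero) = pair(zero, zero).
Decompose node/3: b = b,  m = m,  N = W.
Delete trivial equation b = b.
Delete trivial equation m = m.
Bind N := W; substituting into the one remaining equation that mentions N gives: pair(W, tree(b, M)) = pair(pair(b, tree(d, R)), tree(b, tree(pair(W, m), W))).
Decompose pair/2: R = zero,  zero = zero.
Bind R := zero; substituting into the one remaining equation that mentions R gives: pair(W, tree(b, M)) = pair(pair(b, tree(d, zero)), tree(b, tree(pair(W, m), W))).
Delete trivial equation zero = zero.
Decompose pair/2: W = pair(b, tree(d, zero)),  tree(b, M) = tree(b, tree(pair(W, m), W)).
Bind W := pair(b, tree(d, zero)); substituting into the remaining equation gives: tree(b, M) = tree(b, tree(pair(pair(b, tree(d, zero)), m), pair(b, tree(d, zero)))). Substituting into the earlier binding gives N := pair(b, tree(d, zero)).
Decompose tree/2: b = b,  M = tree(pair(pair(b, tree(d, zero)), m), pair(b, tree(d, zero))).
Delete trivial equation b = b.
Bind M := tree(pair(pair(b, tree(d, zero)), m), pair(b, tree(d, zero))).
MGU = { N ↦ pair(b, tree(d, zero)), R ↦ zero, W ↦ pair(b, tree(d, zero)), M ↦ tree(pair(pair(b, tree(d, zero)), m), pair(b, tree(d, zero))) }, so W ↦ pair(b, tree(d, zero)).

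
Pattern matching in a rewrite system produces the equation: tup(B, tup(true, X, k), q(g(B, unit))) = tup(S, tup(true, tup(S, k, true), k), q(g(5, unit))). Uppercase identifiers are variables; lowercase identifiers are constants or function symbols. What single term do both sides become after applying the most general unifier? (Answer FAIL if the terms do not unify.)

Decompose tup/3: B = S,  tup(true, X, k) = tup(true, tup(S, k, true), k),  q(g(B, unit)) = q(g(5, unit)).
Bind B := S; substituting into the one remaining equation that mentions B gives: q(g(S, unit)) = q(g(5, unit)).
Decompose tup/3: true = true,  X = tup(S, k, true),  k = k.
Delete trivial equation true = true.
Bind X := tup(S, k, true); no other remaining equation mentions X.
Delete trivial equation k = k.
Decompose q/1: g(S, unit) = g(5, unit).
Decompose g/2: S = 5,  unit = unit.
Bind S := 5; no other remaining equation mentions S. Substituting into the earlier bindings gives B := 5, X := tup(5, k, true).
Delete trivial equation unit = unit.
Applying the MGU to either side gives tup(5, tup(true, tup(5, k, true), k), q(g(5, unit))).

tup(5, tup(true, tup(5, k, true), k), q(g(5, unit)))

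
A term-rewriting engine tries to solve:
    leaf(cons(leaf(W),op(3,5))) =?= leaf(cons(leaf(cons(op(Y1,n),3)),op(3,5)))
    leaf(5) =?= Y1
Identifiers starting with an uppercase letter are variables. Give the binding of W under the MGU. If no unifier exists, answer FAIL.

Decompose leaf/1: cons(leaf(W),op(3,5)) =?= cons(leaf(cons(op(Y1,n),3)),op(3,5)).
Decompose cons/2: leaf(W) =?= leaf(cons(op(Y1,n),3)),  op(3,5) =?= op(3,5).
Decompose leaf/1: W =?= cons(op(Y1,n),3).
Bind W := cons(op(Y1,n),3); no other remaining equation mentions W.
Delete trivial equation op(3,5) =?= op(3,5).
Bind Y1 := leaf(5). Substituting into the earlier binding gives W := cons(op(leaf(5),n),3).
MGU = { W := cons(op(leaf(5),n),3), Y1 := leaf(5) }, so W := cons(op(leaf(5),n),3).

cons(op(leaf(5),n),3)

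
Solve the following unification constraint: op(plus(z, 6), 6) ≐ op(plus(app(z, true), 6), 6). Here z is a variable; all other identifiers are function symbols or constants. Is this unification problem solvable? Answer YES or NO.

Decompose op/2: plus(z, 6) ≐ plus(app(z, true), 6),  6 ≐ 6.
Decompose plus/2: z ≐ app(z, true),  6 ≐ 6.
Occurs check fails: z occurs in app(z, true); the equation z ≐ app(z, true) has no finite solution.

NO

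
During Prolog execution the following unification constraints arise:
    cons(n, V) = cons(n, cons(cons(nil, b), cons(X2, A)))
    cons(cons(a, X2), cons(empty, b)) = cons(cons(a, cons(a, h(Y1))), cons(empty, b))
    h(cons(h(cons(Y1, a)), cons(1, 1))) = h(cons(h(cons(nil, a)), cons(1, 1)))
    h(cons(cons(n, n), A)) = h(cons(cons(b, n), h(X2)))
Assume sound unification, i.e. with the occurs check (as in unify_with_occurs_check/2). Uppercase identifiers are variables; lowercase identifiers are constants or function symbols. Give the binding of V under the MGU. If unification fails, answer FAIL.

FAIL

Decompose cons/2: n = n,  V = cons(cons(nil, b), cons(X2, A)).
Delete trivial equation n = n.
Bind V := cons(cons(nil, b), cons(X2, A)); no other remaining equation mentions V.
Decompose cons/2: cons(a, X2) = cons(a, cons(a, h(Y1))),  cons(empty, b) = cons(empty, b).
Decompose cons/2: a = a,  X2 = cons(a, h(Y1)).
Delete trivial equation a = a.
Bind X2 := cons(a, h(Y1)); substituting into the one remaining equation that mentions X2 gives: h(cons(cons(n, n), A)) = h(cons(cons(b, n), h(cons(a, h(Y1))))). Substituting into the earlier binding gives V := cons(cons(nil, b), cons(cons(a, h(Y1)), A)).
Delete trivial equation cons(empty, b) = cons(empty, b).
Decompose h/1: cons(h(cons(Y1, a)), cons(1, 1)) = cons(h(cons(nil, a)), cons(1, 1)).
Decompose cons/2: h(cons(Y1, a)) = h(cons(nil, a)),  cons(1, 1) = cons(1, 1).
Decompose h/1: cons(Y1, a) = cons(nil, a).
Decompose cons/2: Y1 = nil,  a = a.
Bind Y1 := nil; substituting into the one remaining equation that mentions Y1 gives: h(cons(cons(n, n), A)) = h(cons(cons(b, n), h(cons(a, h(nil))))). Substituting into the earlier bindings gives V := cons(cons(nil, b), cons(cons(a, h(nil)), A)), X2 := cons(a, h(nil)).
Delete trivial equation a = a.
Delete trivial equation cons(1, 1) = cons(1, 1).
Decompose h/1: cons(cons(n, n), A) = cons(cons(b, n), h(cons(a, h(nil)))).
Decompose cons/2: cons(n, n) = cons(b, n),  A = h(cons(a, h(nil))).
Decompose cons/2: n = b,  n = n.
Clash: constants n and b differ; no unifier exists.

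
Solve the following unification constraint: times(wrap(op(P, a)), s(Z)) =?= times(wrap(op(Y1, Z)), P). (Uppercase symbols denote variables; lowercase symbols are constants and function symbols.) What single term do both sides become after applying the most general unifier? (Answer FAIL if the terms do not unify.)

times(wrap(op(s(a), a)), s(a))

Decompose times/2: wrap(op(P, a)) =?= wrap(op(Y1, Z)),  s(Z) =?= P.
Decompose wrap/1: op(P, a) =?= op(Y1, Z).
Decompose op/2: P =?= Y1,  a =?= Z.
Bind P := Y1; substituting into the one remaining equation that mentions P gives: s(Z) =?= Y1.
Bind Z := a; substituting into the remaining equation gives: s(a) =?= Y1.
Bind Y1 := s(a). Substituting into the earlier binding gives P := s(a).
Applying the MGU to either side gives times(wrap(op(s(a), a)), s(a)).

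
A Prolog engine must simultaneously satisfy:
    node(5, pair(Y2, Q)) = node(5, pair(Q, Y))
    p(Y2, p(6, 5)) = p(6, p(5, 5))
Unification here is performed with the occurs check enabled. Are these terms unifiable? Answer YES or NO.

NO

Decompose node/2: 5 = 5,  pair(Y2, Q) = pair(Q, Y).
Delete trivial equation 5 = 5.
Decompose pair/2: Y2 = Q,  Q = Y.
Bind Y2 := Q; substituting into the one remaining equation that mentions Y2 gives: p(Q, p(6, 5)) = p(6, p(5, 5)).
Bind Q := Y; substituting into the remaining equation gives: p(Y, p(6, 5)) = p(6, p(5, 5)). Substituting into the earlier binding gives Y2 := Y.
Decompose p/2: Y = 6,  p(6, 5) = p(5, 5).
Bind Y := 6; no other remaining equation mentions Y. Substituting into the earlier bindings gives Y2 := 6, Q := 6.
Decompose p/2: 6 = 5,  5 = 5.
Clash: constants 6 and 5 differ; no unifier exists.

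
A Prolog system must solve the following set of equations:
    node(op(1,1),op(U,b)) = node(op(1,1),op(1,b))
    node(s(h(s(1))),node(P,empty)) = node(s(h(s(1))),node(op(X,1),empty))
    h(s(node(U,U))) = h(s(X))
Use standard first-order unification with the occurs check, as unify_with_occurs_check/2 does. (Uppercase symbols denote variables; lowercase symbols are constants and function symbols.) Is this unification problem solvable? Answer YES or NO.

Decompose node/2: op(1,1) = op(1,1),  op(U,b) = op(1,b).
Delete trivial equation op(1,1) = op(1,1).
Decompose op/2: U = 1,  b = b.
Bind U := 1; substituting into the one remaining equation that mentions U gives: h(s(node(1,1))) = h(s(X)).
Delete trivial equation b = b.
Decompose node/2: s(h(s(1))) = s(h(s(1))),  node(P,empty) = node(op(X,1),empty).
Delete trivial equation s(h(s(1))) = s(h(s(1))).
Decompose node/2: P = op(X,1),  empty = empty.
Bind P := op(X,1); no other remaining equation mentions P.
Delete trivial equation empty = empty.
Decompose h/1: s(node(1,1)) = s(X).
Decompose s/1: node(1,1) = X.
Bind X := node(1,1). Substituting into the earlier binding gives P := op(node(1,1),1).
No equations remain and no clash or occurs-check failure arose, so a unifier exists.

YES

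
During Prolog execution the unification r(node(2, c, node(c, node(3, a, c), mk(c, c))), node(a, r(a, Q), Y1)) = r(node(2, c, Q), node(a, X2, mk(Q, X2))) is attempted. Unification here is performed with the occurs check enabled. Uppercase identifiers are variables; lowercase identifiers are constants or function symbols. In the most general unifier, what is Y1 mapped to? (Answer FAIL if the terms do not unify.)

mk(node(c, node(3, a, c), mk(c, c)), r(a, node(c, node(3, a, c), mk(c, c))))

Decompose r/2: node(2, c, node(c, node(3, a, c), mk(c, c))) = node(2, c, Q),  node(a, r(a, Q), Y1) = node(a, X2, mk(Q, X2)).
Decompose node/3: 2 = 2,  c = c,  node(c, node(3, a, c), mk(c, c)) = Q.
Delete trivial equation 2 = 2.
Delete trivial equation c = c.
Bind Q := node(c, node(3, a, c), mk(c, c)); substituting into the remaining equation gives: node(a, r(a, node(c, node(3, a, c), mk(c, c))), Y1) = node(a, X2, mk(node(c, node(3, a, c), mk(c, c)), X2)).
Decompose node/3: a = a,  r(a, node(c, node(3, a, c), mk(c, c))) = X2,  Y1 = mk(node(c, node(3, a, c), mk(c, c)), X2).
Delete trivial equation a = a.
Bind X2 := r(a, node(c, node(3, a, c), mk(c, c))); substituting into the remaining equation gives: Y1 = mk(node(c, node(3, a, c), mk(c, c)), r(a, node(c, node(3, a, c), mk(c, c)))).
Bind Y1 := mk(node(c, node(3, a, c), mk(c, c)), r(a, node(c, node(3, a, c), mk(c, c)))).
MGU = { Q = node(c, node(3, a, c), mk(c, c)), X2 = r(a, node(c, node(3, a, c), mk(c, c))), Y1 = mk(node(c, node(3, a, c), mk(c, c)), r(a, node(c, node(3, a, c), mk(c, c)))) }, so Y1 = mk(node(c, node(3, a, c), mk(c, c)), r(a, node(c, node(3, a, c), mk(c, c)))).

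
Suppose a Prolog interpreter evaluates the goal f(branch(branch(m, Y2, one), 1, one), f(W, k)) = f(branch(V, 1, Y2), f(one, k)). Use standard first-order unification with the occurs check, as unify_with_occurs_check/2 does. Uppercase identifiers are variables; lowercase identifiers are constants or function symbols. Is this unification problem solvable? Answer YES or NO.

Decompose f/2: branch(branch(m, Y2, one), 1, one) = branch(V, 1, Y2),  f(W, k) = f(one, k).
Decompose branch/3: branch(m, Y2, one) = V,  1 = 1,  one = Y2.
Bind V := branch(m, Y2, one); no other remaining equation mentions V.
Delete trivial equation 1 = 1.
Bind Y2 := one; no other remaining equation mentions Y2. Substituting into the earlier binding gives V := branch(m, one, one).
Decompose f/2: W = one,  k = k.
Bind W := one; no other remaining equation mentions W.
Delete trivial equation k = k.
No equations remain and no clash or occurs-check failure arose, so a unifier exists.

YES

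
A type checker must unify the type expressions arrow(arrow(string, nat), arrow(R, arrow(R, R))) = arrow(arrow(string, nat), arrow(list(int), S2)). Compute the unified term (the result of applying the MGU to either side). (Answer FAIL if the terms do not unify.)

arrow(arrow(string, nat), arrow(list(int), arrow(list(int), list(int))))

Decompose arrow/2: arrow(string, nat) = arrow(string, nat),  arrow(R, arrow(R, R)) = arrow(list(int), S2).
Delete trivial equation arrow(string, nat) = arrow(string, nat).
Decompose arrow/2: R = list(int),  arrow(R, R) = S2.
Bind R := list(int); substituting into the remaining equation gives: arrow(list(int), list(int)) = S2.
Bind S2 := arrow(list(int), list(int)).
Applying the MGU to either side gives arrow(arrow(string, nat), arrow(list(int), arrow(list(int), list(int)))).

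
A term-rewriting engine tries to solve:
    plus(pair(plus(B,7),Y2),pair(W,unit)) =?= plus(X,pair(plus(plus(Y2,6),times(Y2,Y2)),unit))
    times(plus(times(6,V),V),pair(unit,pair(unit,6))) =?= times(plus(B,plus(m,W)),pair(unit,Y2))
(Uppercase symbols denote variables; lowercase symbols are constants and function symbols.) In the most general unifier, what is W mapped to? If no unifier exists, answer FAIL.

plus(plus(pair(unit,6),6),times(pair(unit,6),pair(unit,6)))

Decompose plus/2: pair(plus(B,7),Y2) =?= X,  pair(W,unit) =?= pair(plus(plus(Y2,6),times(Y2,Y2)),unit).
Bind X := pair(plus(B,7),Y2); no other remaining equation mentions X.
Decompose pair/2: W =?= plus(plus(Y2,6),times(Y2,Y2)),  unit =?= unit.
Bind W := plus(plus(Y2,6),times(Y2,Y2)); substituting into the one remaining equation that mentions W gives: times(plus(times(6,V),V),pair(unit,pair(unit,6))) =?= times(plus(B,plus(m,plus(plus(Y2,6),times(Y2,Y2)))),pair(unit,Y2)).
Delete trivial equation unit =?= unit.
Decompose times/2: plus(times(6,V),V) =?= plus(B,plus(m,plus(plus(Y2,6),times(Y2,Y2)))),  pair(unit,pair(unit,6)) =?= pair(unit,Y2).
Decompose plus/2: times(6,V) =?= B,  V =?= plus(m,plus(plus(Y2,6),times(Y2,Y2))).
Bind B := times(6,V); no other remaining equation mentions B. Substituting into the earlier binding gives X := pair(plus(times(6,V),7),Y2).
Bind V := plus(m,plus(plus(Y2,6),times(Y2,Y2))); no other remaining equation mentions V. Substituting into the earlier bindings gives X := pair(plus(times(6,plus(m,plus(plus(Y2,6),times(Y2,Y2)))),7),Y2), B := times(6,plus(m,plus(plus(Y2,6),times(Y2,Y2)))).
Decompose pair/2: unit =?= unit,  pair(unit,6) =?= Y2.
Delete trivial equation unit =?= unit.
Bind Y2 := pair(unit,6). Substituting into the earlier bindings gives X := pair(plus(times(6,plus(m,plus(plus(pair(unit,6),6),times(pair(unit,6),pair(unit,6))))),7),pair(unit,6)), W := plus(plus(pair(unit,6),6),times(pair(unit,6),pair(unit,6))), B := times(6,plus(m,plus(plus(pair(unit,6),6),times(pair(unit,6),pair(unit,6))))), V := plus(m,plus(plus(pair(unit,6),6),times(pair(unit,6),pair(unit,6)))).
MGU = { X := pair(plus(times(6,plus(m,plus(plus(pair(unit,6),6),times(pair(unit,6),pair(unit,6))))),7),pair(unit,6)), W := plus(plus(pair(unit,6),6),times(pair(unit,6),pair(unit,6))), B := times(6,plus(m,plus(plus(pair(unit,6),6),times(pair(unit,6),pair(unit,6))))), V := plus(m,plus(plus(pair(unit,6),6),times(pair(unit,6),pair(unit,6)))), Y2 := pair(unit,6) }, so W := plus(plus(pair(unit,6),6),times(pair(unit,6),pair(unit,6))).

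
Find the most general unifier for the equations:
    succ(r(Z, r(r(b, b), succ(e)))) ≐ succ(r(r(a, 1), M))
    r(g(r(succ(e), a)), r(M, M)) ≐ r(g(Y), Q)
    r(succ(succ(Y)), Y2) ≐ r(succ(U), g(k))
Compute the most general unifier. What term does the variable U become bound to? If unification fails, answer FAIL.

Decompose succ/1: r(Z, r(r(b, b), succ(e))) ≐ r(r(a, 1), M).
Decompose r/2: Z ≐ r(a, 1),  r(r(b, b), succ(e)) ≐ M.
Bind Z := r(a, 1); no other remaining equation mentions Z.
Bind M := r(r(b, b), succ(e)); substituting into the one remaining equation that mentions M gives: r(g(r(succ(e), a)), r(r(r(b, b), succ(e)), r(r(b, b), succ(e)))) ≐ r(g(Y), Q).
Decompose r/2: g(r(succ(e), a)) ≐ g(Y),  r(r(r(b, b), succ(e)), r(r(b, b), succ(e))) ≐ Q.
Decompose g/1: r(succ(e), a) ≐ Y.
Bind Y := r(succ(e), a); substituting into the one remaining equation that mentions Y gives: r(succ(succ(r(succ(e), a))), Y2) ≐ r(succ(U), g(k)).
Bind Q := r(r(r(b, b), succ(e)), r(r(b, b), succ(e))); no other remaining equation mentions Q.
Decompose r/2: succ(succ(r(succ(e), a))) ≐ succ(U),  Y2 ≐ g(k).
Decompose succ/1: succ(r(succ(e), a)) ≐ U.
Bind U := succ(r(succ(e), a)); no other remaining equation mentions U.
Bind Y2 := g(k).
MGU = { Z := r(a, 1), M := r(r(b, b), succ(e)), Y := r(succ(e), a), Q := r(r(r(b, b), succ(e)), r(r(b, b), succ(e))), U := succ(r(succ(e), a)), Y2 := g(k) }, so U := succ(r(succ(e), a)).

succ(r(succ(e), a))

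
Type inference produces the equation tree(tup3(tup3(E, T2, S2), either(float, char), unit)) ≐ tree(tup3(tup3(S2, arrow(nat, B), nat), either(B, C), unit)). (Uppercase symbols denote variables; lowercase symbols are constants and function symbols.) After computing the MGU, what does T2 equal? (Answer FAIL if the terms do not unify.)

arrow(nat, float)

Decompose tree/1: tup3(tup3(E, T2, S2), either(float, char), unit) ≐ tup3(tup3(S2, arrow(nat, B), nat), either(B, C), unit).
Decompose tup3/3: tup3(E, T2, S2) ≐ tup3(S2, arrow(nat, B), nat),  either(float, char) ≐ either(B, C),  unit ≐ unit.
Decompose tup3/3: E ≐ S2,  T2 ≐ arrow(nat, B),  S2 ≐ nat.
Bind E := S2; no other remaining equation mentions E.
Bind T2 := arrow(nat, B); no other remaining equation mentions T2.
Bind S2 := nat; no other remaining equation mentions S2. Substituting into the earlier binding gives E := nat.
Decompose either/2: float ≐ B,  char ≐ C.
Bind B := float; no other remaining equation mentions B. Substituting into the earlier binding gives T2 := arrow(nat, float).
Bind C := char; no other remaining equation mentions C.
Delete trivial equation unit ≐ unit.
MGU = { E ↦ nat, T2 ↦ arrow(nat, float), S2 ↦ nat, B ↦ float, C ↦ char }, so T2 ↦ arrow(nat, float).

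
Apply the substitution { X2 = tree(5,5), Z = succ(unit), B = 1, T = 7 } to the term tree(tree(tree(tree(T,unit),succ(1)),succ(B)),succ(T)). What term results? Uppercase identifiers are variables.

Replace each occurrence of B with 1.
Replace each occurrence of T with 7.
Result: tree(tree(tree(tree(7,unit),succ(1)),succ(1)),succ(7)).

tree(tree(tree(tree(7,unit),succ(1)),succ(1)),succ(7))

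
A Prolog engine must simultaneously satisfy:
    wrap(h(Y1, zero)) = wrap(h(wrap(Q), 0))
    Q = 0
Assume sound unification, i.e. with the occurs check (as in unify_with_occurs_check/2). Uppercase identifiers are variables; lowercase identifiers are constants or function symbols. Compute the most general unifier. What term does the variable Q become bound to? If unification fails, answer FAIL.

FAIL

Decompose wrap/1: h(Y1, zero) = h(wrap(Q), 0).
Decompose h/2: Y1 = wrap(Q),  zero = 0.
Bind Y1 := wrap(Q); no other remaining equation mentions Y1.
Clash: constants zero and 0 differ; no unifier exists.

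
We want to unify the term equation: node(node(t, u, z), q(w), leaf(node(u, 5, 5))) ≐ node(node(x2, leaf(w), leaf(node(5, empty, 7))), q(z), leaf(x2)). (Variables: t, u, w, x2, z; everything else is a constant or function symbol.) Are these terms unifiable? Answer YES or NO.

Decompose node/3: node(t, u, z) ≐ node(x2, leaf(w), leaf(node(5, empty, 7))),  q(w) ≐ q(z),  leaf(node(u, 5, 5)) ≐ leaf(x2).
Decompose node/3: t ≐ x2,  u ≐ leaf(w),  z ≐ leaf(node(5, empty, 7)).
Bind t := x2; no other remaining equation mentions t.
Bind u := leaf(w); substituting into the one remaining equation that mentions u gives: leaf(node(leaf(w), 5, 5)) ≐ leaf(x2).
Bind z := leaf(node(5, empty, 7)); substituting into the one remaining equation that mentions z gives: q(w) ≐ q(leaf(node(5, empty, 7))).
Decompose q/1: w ≐ leaf(node(5, empty, 7)).
Bind w := leaf(node(5, empty, 7)); substituting into the remaining equation gives: leaf(node(leaf(leaf(node(5, empty, 7))), 5, 5)) ≐ leaf(x2). Substituting into the earlier binding gives u := leaf(leaf(node(5, empty, 7))).
Decompose leaf/1: node(leaf(leaf(node(5, empty, 7))), 5, 5) ≐ x2.
Bind x2 := node(leaf(leaf(node(5, empty, 7))), 5, 5). Substituting into the earlier binding gives t := node(leaf(leaf(node(5, empty, 7))), 5, 5).
No equations remain and no clash or occurs-check failure arose, so a unifier exists.

YES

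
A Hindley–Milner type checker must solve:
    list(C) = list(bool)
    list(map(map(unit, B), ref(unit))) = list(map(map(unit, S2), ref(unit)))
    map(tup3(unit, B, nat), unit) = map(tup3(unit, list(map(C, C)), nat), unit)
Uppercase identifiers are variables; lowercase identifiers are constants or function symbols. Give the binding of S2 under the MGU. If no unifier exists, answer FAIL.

Decompose list/1: C = bool.
Bind C := bool; substituting into the one remaining equation that mentions C gives: map(tup3(unit, B, nat), unit) = map(tup3(unit, list(map(bool, bool)), nat), unit).
Decompose list/1: map(map(unit, B), ref(unit)) = map(map(unit, S2), ref(unit)).
Decompose map/2: map(unit, B) = map(unit, S2),  ref(unit) = ref(unit).
Decompose map/2: unit = unit,  B = S2.
Delete trivial equation unit = unit.
Bind B := S2; substituting into the one remaining equation that mentions B gives: map(tup3(unit, S2, nat), unit) = map(tup3(unit, list(map(bool, bool)), nat), unit).
Delete trivial equation ref(unit) = ref(unit).
Decompose map/2: tup3(unit, S2, nat) = tup3(unit, list(map(bool, bool)), nat),  unit = unit.
Decompose tup3/3: unit = unit,  S2 = list(map(bool, bool)),  nat = nat.
Delete trivial equation unit = unit.
Bind S2 := list(map(bool, bool)); no other remaining equation mentions S2. Substituting into the earlier binding gives B := list(map(bool, bool)).
Delete trivial equation nat = nat.
Delete trivial equation unit = unit.
MGU = { C := bool, B := list(map(bool, bool)), S2 := list(map(bool, bool)) }, so S2 := list(map(bool, bool)).

list(map(bool, bool))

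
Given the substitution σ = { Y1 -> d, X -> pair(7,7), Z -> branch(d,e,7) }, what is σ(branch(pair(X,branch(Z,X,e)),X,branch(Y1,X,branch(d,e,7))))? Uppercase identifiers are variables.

branch(pair(pair(7,7),branch(branch(d,e,7),pair(7,7),e)),pair(7,7),branch(d,pair(7,7),branch(d,e,7)))

Replace each occurrence of Y1 with d.
Replace each occurrence of X with pair(7,7).
Replace each occurrence of Z with branch(d,e,7).
Result: branch(pair(pair(7,7),branch(branch(d,e,7),pair(7,7),e)),pair(7,7),branch(d,pair(7,7),branch(d,e,7))).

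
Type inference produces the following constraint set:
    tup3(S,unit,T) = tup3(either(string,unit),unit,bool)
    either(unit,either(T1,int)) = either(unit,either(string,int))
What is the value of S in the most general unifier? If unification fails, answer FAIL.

either(string,unit)

Decompose tup3/3: S = either(string,unit),  unit = unit,  T = bool.
Bind S := either(string,unit); no other remaining equation mentions S.
Delete trivial equation unit = unit.
Bind T := bool; no other remaining equation mentions T.
Decompose either/2: unit = unit,  either(T1,int) = either(string,int).
Delete trivial equation unit = unit.
Decompose either/2: T1 = string,  int = int.
Bind T1 := string; no other remaining equation mentions T1.
Delete trivial equation int = int.
MGU = { S := either(string,unit), T := bool, T1 := string }, so S := either(string,unit).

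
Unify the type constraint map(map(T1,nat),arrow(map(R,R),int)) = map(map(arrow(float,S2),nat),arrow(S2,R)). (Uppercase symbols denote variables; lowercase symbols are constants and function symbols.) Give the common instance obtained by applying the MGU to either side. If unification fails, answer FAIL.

Decompose map/2: map(T1,nat) = map(arrow(float,S2),nat),  arrow(map(R,R),int) = arrow(S2,R).
Decompose map/2: T1 = arrow(float,S2),  nat = nat.
Bind T1 := arrow(float,S2); no other remaining equation mentions T1.
Delete trivial equation nat = nat.
Decompose arrow/2: map(R,R) = S2,  int = R.
Bind S2 := map(R,R); no other remaining equation mentions S2. Substituting into the earlier binding gives T1 := arrow(float,map(R,R)).
Bind R := int. Substituting into the earlier bindings gives T1 := arrow(float,map(int,int)), S2 := map(int,int).
Applying the MGU to either side gives map(map(arrow(float,map(int,int)),nat),arrow(map(int,int),int)).

map(map(arrow(float,map(int,int)),nat),arrow(map(int,int),int))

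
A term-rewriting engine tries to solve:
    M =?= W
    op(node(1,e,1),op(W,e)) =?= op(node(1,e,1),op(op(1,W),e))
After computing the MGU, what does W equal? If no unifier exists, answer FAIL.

Bind M := W; no other remaining equation mentions M.
Decompose op/2: node(1,e,1) =?= node(1,e,1),  op(W,e) =?= op(op(1,W),e).
Delete trivial equation node(1,e,1) =?= node(1,e,1).
Decompose op/2: W =?= op(1,W),  e =?= e.
Occurs check fails: W occurs in op(1,W); the equation W =?= op(1,W) has no finite solution.

FAIL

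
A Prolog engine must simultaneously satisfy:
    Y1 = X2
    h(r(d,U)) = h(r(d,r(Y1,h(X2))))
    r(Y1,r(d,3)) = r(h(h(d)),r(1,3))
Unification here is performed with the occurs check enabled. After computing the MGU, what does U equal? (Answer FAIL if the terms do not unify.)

FAIL

Bind Y1 := X2; substituting into the remaining equations gives: h(r(d,U)) = h(r(d,r(X2,h(X2)))),  r(X2,r(d,3)) = r(h(h(d)),r(1,3)).
Decompose h/1: r(d,U) = r(d,r(X2,h(X2))).
Decompose r/2: d = d,  U = r(X2,h(X2)).
Delete trivial equation d = d.
Bind U := r(X2,h(X2)); no other remaining equation mentions U.
Decompose r/2: X2 = h(h(d)),  r(d,3) = r(1,3).
Bind X2 := h(h(d)); no other remaining equation mentions X2. Substituting into the earlier bindings gives Y1 := h(h(d)), U := r(h(h(d)),h(h(h(d)))).
Decompose r/2: d = 1,  3 = 3.
Clash: constants d and 1 differ; no unifier exists.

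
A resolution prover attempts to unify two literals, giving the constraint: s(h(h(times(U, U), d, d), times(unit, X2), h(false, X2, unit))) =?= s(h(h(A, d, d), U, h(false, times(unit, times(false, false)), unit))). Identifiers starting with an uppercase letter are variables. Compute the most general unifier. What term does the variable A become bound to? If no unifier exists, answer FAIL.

times(times(unit, times(unit, times(false, false))), times(unit, times(unit, times(false, false))))

Decompose s/1: h(h(times(U, U), d, d), times(unit, X2), h(false, X2, unit)) =?= h(h(A, d, d), U, h(false, times(unit, times(false, false)), unit)).
Decompose h/3: h(times(U, U), d, d) =?= h(A, d, d),  times(unit, X2) =?= U,  h(false, X2, unit) =?= h(false, times(unit, times(false, false)), unit).
Decompose h/3: times(U, U) =?= A,  d =?= d,  d =?= d.
Bind A := times(U, U); no other remaining equation mentions A.
Delete trivial equation d =?= d.
Delete trivial equation d =?= d.
Bind U := times(unit, X2); no other remaining equation mentions U. Substituting into the earlier binding gives A := times(times(unit, X2), times(unit, X2)).
Decompose h/3: false =?= false,  X2 =?= times(unit, times(false, false)),  unit =?= unit.
Delete trivial equation false =?= false.
Bind X2 := times(unit, times(false, false)); no other remaining equation mentions X2. Substituting into the earlier bindings gives A := times(times(unit, times(unit, times(false, false))), times(unit, times(unit, times(false, false)))), U := times(unit, times(unit, times(false, false))).
Delete trivial equation unit =?= unit.
MGU = { A ↦ times(times(unit, times(unit, times(false, false))), times(unit, times(unit, times(false, false)))), U ↦ times(unit, times(unit, times(false, false))), X2 ↦ times(unit, times(false, false)) }, so A ↦ times(times(unit, times(unit, times(false, false))), times(unit, times(unit, times(false, false)))).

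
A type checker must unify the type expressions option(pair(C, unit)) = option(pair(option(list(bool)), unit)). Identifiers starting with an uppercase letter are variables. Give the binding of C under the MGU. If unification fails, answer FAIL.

Decompose option/1: pair(C, unit) = pair(option(list(bool)), unit).
Decompose pair/2: C = option(list(bool)),  unit = unit.
Bind C := option(list(bool)); no other remaining equation mentions C.
Delete trivial equation unit = unit.
MGU = { C ↦ option(list(bool)) }, so C ↦ option(list(bool)).

option(list(bool))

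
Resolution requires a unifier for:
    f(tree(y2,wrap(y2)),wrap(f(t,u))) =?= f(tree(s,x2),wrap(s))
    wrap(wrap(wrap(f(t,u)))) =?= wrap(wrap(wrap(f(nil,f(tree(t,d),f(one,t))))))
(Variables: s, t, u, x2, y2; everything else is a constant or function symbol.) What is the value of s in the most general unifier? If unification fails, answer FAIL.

Decompose f/2: tree(y2,wrap(y2)) =?= tree(s,x2),  wrap(f(t,u)) =?= wrap(s).
Decompose tree/2: y2 =?= s,  wrap(y2) =?= x2.
Bind y2 := s; substituting into the one remaining equation that mentions y2 gives: wrap(s) =?= x2.
Bind x2 := wrap(s); no other remaining equation mentions x2.
Decompose wrap/1: f(t,u) =?= s.
Bind s := f(t,u); no other remaining equation mentions s. Substituting into the earlier bindings gives y2 := f(t,u), x2 := wrap(f(t,u)).
Decompose wrap/1: wrap(wrap(f(t,u))) =?= wrap(wrap(f(nil,f(tree(t,d),f(one,t))))).
Decompose wrap/1: wrap(f(t,u)) =?= wrap(f(nil,f(tree(t,d),f(one,t)))).
Decompose wrap/1: f(t,u) =?= f(nil,f(tree(t,d),f(one,t))).
Decompose f/2: t =?= nil,  u =?= f(tree(t,d),f(one,t)).
Bind t := nil; substituting into the remaining equation gives: u =?= f(tree(nil,d),f(one,nil)). Substituting into the earlier bindings gives y2 := f(nil,u), x2 := wrap(f(nil,u)), s := f(nil,u).
Bind u := f(tree(nil,d),f(one,nil)). Substituting into the earlier bindings gives y2 := f(nil,f(tree(nil,d),f(one,nil))), x2 := wrap(f(nil,f(tree(nil,d),f(one,nil)))), s := f(nil,f(tree(nil,d),f(one,nil))).
MGU = { y2 ↦ f(nil,f(tree(nil,d),f(one,nil))), x2 ↦ wrap(f(nil,f(tree(nil,d),f(one,nil)))), s ↦ f(nil,f(tree(nil,d),f(one,nil))), t ↦ nil, u ↦ f(tree(nil,d),f(one,nil)) }, so s ↦ f(nil,f(tree(nil,d),f(one,nil))).

f(nil,f(tree(nil,d),f(one,nil)))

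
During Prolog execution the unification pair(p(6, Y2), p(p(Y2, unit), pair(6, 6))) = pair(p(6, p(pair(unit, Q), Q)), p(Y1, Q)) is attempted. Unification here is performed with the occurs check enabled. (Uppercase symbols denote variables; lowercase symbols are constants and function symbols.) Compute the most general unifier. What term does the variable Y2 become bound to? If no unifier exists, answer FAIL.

p(pair(unit, pair(6, 6)), pair(6, 6))

Decompose pair/2: p(6, Y2) = p(6, p(pair(unit, Q), Q)),  p(p(Y2, unit), pair(6, 6)) = p(Y1, Q).
Decompose p/2: 6 = 6,  Y2 = p(pair(unit, Q), Q).
Delete trivial equation 6 = 6.
Bind Y2 := p(pair(unit, Q), Q); substituting into the remaining equation gives: p(p(p(pair(unit, Q), Q), unit), pair(6, 6)) = p(Y1, Q).
Decompose p/2: p(p(pair(unit, Q), Q), unit) = Y1,  pair(6, 6) = Q.
Bind Y1 := p(p(pair(unit, Q), Q), unit); no other remaining equation mentions Y1.
Bind Q := pair(6, 6). Substituting into the earlier bindings gives Y2 := p(pair(unit, pair(6, 6)), pair(6, 6)), Y1 := p(p(pair(unit, pair(6, 6)), pair(6, 6)), unit).
MGU = { Y2 = p(pair(unit, pair(6, 6)), pair(6, 6)), Y1 = p(p(pair(unit, pair(6, 6)), pair(6, 6)), unit), Q = pair(6, 6) }, so Y2 = p(pair(unit, pair(6, 6)), pair(6, 6)).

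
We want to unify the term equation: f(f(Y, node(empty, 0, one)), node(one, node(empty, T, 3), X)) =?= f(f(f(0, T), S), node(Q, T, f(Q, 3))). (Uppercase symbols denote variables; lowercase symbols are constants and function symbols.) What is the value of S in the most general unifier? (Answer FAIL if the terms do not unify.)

Decompose f/2: f(Y, node(empty, 0, one)) =?= f(f(0, T), S),  node(one, node(empty, T, 3), X) =?= node(Q, T, f(Q, 3)).
Decompose f/2: Y =?= f(0, T),  node(empty, 0, one) =?= S.
Bind Y := f(0, T); no other remaining equation mentions Y.
Bind S := node(empty, 0, one); no other remaining equation mentions S.
Decompose node/3: one =?= Q,  node(empty, T, 3) =?= T,  X =?= f(Q, 3).
Bind Q := one; substituting into the one remaining equation that mentions Q gives: X =?= f(one, 3).
Occurs check fails: T occurs in node(empty, T, 3); the equation T =?= node(empty, T, 3) has no finite solution.

FAIL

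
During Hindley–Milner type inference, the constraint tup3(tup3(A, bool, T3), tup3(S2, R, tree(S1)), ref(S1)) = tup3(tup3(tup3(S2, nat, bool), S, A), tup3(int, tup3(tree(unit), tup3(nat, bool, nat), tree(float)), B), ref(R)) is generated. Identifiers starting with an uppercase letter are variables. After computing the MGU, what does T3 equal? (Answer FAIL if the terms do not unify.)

tup3(int, nat, bool)

Decompose tup3/3: tup3(A, bool, T3) = tup3(tup3(S2, nat, bool), S, A),  tup3(S2, R, tree(S1)) = tup3(int, tup3(tree(unit), tup3(nat, bool, nat), tree(float)), B),  ref(S1) = ref(R).
Decompose tup3/3: A = tup3(S2, nat, bool),  bool = S,  T3 = A.
Bind A := tup3(S2, nat, bool); substituting into the one remaining equation that mentions A gives: T3 = tup3(S2, nat, bool).
Bind S := bool; no other remaining equation mentions S.
Bind T3 := tup3(S2, nat, bool); no other remaining equation mentions T3.
Decompose tup3/3: S2 = int,  R = tup3(tree(unit), tup3(nat, bool, nat), tree(float)),  tree(S1) = B.
Bind S2 := int; no other remaining equation mentions S2. Substituting into the earlier bindings gives A := tup3(int, nat, bool), T3 := tup3(int, nat, bool).
Bind R := tup3(tree(unit), tup3(nat, bool, nat), tree(float)); substituting into the one remaining equation that mentions R gives: ref(S1) = ref(tup3(tree(unit), tup3(nat, bool, nat), tree(float))).
Bind B := tree(S1); no other remaining equation mentions B.
Decompose ref/1: S1 = tup3(tree(unit), tup3(nat, bool, nat), tree(float)).
Bind S1 := tup3(tree(unit), tup3(nat, bool, nat), tree(float)). Substituting into the earlier binding gives B := tree(tup3(tree(unit), tup3(nat, bool, nat), tree(float))).
MGU = { A -> tup3(int, nat, bool), S -> bool, T3 -> tup3(int, nat, bool), S2 -> int, R -> tup3(tree(unit), tup3(nat, bool, nat), tree(float)), B -> tree(tup3(tree(unit), tup3(nat, bool, nat), tree(float))), S1 -> tup3(tree(unit), tup3(nat, bool, nat), tree(float)) }, so T3 -> tup3(int, nat, bool).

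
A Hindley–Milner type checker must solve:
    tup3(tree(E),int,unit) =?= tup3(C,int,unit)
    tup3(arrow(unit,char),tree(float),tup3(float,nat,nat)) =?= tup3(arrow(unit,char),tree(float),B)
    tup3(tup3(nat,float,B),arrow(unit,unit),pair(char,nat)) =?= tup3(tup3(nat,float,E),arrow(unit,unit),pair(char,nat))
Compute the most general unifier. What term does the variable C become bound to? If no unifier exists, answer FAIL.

Decompose tup3/3: tree(E) =?= C,  int =?= int,  unit =?= unit.
Bind C := tree(E); no other remaining equation mentions C.
Delete trivial equation int =?= int.
Delete trivial equation unit =?= unit.
Decompose tup3/3: arrow(unit,char) =?= arrow(unit,char),  tree(float) =?= tree(float),  tup3(float,nat,nat) =?= B.
Delete trivial equation arrow(unit,char) =?= arrow(unit,char).
Delete trivial equation tree(float) =?= tree(float).
Bind B := tup3(float,nat,nat); substituting into the remaining equation gives: tup3(tup3(nat,float,tup3(float,nat,nat)),arrow(unit,unit),pair(char,nat)) =?= tup3(tup3(nat,float,E),arrow(unit,unit),pair(char,nat)).
Decompose tup3/3: tup3(nat,float,tup3(float,nat,nat)) =?= tup3(nat,float,E),  arrow(unit,unit) =?= arrow(unit,unit),  pair(char,nat) =?= pair(char,nat).
Decompose tup3/3: nat =?= nat,  float =?= float,  tup3(float,nat,nat) =?= E.
Delete trivial equation nat =?= nat.
Delete trivial equation float =?= float.
Bind E := tup3(float,nat,nat); no other remaining equation mentions E. Substituting into the earlier binding gives C := tree(tup3(float,nat,nat)).
Delete trivial equation arrow(unit,unit) =?= arrow(unit,unit).
Delete trivial equation pair(char,nat) =?= pair(char,nat).
MGU = { C ↦ tree(tup3(float,nat,nat)), B ↦ tup3(float,nat,nat), E ↦ tup3(float,nat,nat) }, so C ↦ tree(tup3(float,nat,nat)).

tree(tup3(float,nat,nat))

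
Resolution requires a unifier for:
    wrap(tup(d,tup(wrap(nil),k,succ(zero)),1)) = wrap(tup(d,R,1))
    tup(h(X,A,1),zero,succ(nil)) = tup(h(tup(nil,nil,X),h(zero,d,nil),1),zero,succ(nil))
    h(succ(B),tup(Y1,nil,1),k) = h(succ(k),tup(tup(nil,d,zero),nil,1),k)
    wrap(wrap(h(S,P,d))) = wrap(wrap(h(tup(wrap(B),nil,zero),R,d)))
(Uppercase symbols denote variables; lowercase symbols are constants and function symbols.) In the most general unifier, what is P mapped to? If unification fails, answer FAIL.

Decompose wrap/1: tup(d,tup(wrap(nil),k,succ(zero)),1) = tup(d,R,1).
Decompose tup/3: d = d,  tup(wrap(nil),k,succ(zero)) = R,  1 = 1.
Delete trivial equation d = d.
Bind R := tup(wrap(nil),k,succ(zero)); substituting into the one remaining equation that mentions R gives: wrap(wrap(h(S,P,d))) = wrap(wrap(h(tup(wrap(B),nil,zero),tup(wrap(nil),k,succ(zero)),d))).
Delete trivial equation 1 = 1.
Decompose tup/3: h(X,A,1) = h(tup(nil,nil,X),h(zero,d,nil),1),  zero = zero,  succ(nil) = succ(nil).
Decompose h/3: X = tup(nil,nil,X),  A = h(zero,d,nil),  1 = 1.
Occurs check fails: X occurs in tup(nil,nil,X); the equation X = tup(nil,nil,X) has no finite solution.

FAIL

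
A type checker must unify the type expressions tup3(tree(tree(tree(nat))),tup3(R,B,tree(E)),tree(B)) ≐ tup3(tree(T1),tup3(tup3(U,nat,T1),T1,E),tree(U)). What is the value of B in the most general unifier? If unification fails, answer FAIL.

Decompose tup3/3: tree(tree(tree(nat))) ≐ tree(T1),  tup3(R,B,tree(E)) ≐ tup3(tup3(U,nat,T1),T1,E),  tree(B) ≐ tree(U).
Decompose tree/1: tree(tree(nat)) ≐ T1.
Bind T1 := tree(tree(nat)); substituting into the one remaining equation that mentions T1 gives: tup3(R,B,tree(E)) ≐ tup3(tup3(U,nat,tree(tree(nat))),tree(tree(nat)),E).
Decompose tup3/3: R ≐ tup3(U,nat,tree(tree(nat))),  B ≐ tree(tree(nat)),  tree(E) ≐ E.
Bind R := tup3(U,nat,tree(tree(nat))); no other remaining equation mentions R.
Bind B := tree(tree(nat)); substituting into the one remaining equation that mentions B gives: tree(tree(tree(nat))) ≐ tree(U).
Occurs check fails: E occurs in tree(E); the equation E ≐ tree(E) has no finite solution.

FAIL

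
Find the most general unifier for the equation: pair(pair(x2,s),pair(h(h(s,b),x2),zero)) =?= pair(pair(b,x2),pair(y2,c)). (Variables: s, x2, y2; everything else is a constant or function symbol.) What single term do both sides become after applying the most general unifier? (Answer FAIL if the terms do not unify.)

Decompose pair/2: pair(x2,s) =?= pair(b,x2),  pair(h(h(s,b),x2),zero) =?= pair(y2,c).
Decompose pair/2: x2 =?= b,  s =?= x2.
Bind x2 := b; substituting into the remaining equations gives: s =?= b,  pair(h(h(s,b),b),zero) =?= pair(y2,c).
Bind s := b; substituting into the remaining equation gives: pair(h(h(b,b),b),zero) =?= pair(y2,c).
Decompose pair/2: h(h(b,b),b) =?= y2,  zero =?= c.
Bind y2 := h(h(b,b),b); no other remaining equation mentions y2.
Clash: constants zero and c differ; no unifier exists.

FAIL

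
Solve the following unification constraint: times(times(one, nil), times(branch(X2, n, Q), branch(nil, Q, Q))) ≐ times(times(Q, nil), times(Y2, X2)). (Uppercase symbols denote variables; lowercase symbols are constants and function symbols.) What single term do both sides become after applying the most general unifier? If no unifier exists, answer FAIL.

times(times(one, nil), times(branch(branch(nil, one, one), n, one), branch(nil, one, one)))

Decompose times/2: times(one, nil) ≐ times(Q, nil),  times(branch(X2, n, Q), branch(nil, Q, Q)) ≐ times(Y2, X2).
Decompose times/2: one ≐ Q,  nil ≐ nil.
Bind Q := one; substituting into the one remaining equation that mentions Q gives: times(branch(X2, n, one), branch(nil, one, one)) ≐ times(Y2, X2).
Delete trivial equation nil ≐ nil.
Decompose times/2: branch(X2, n, one) ≐ Y2,  branch(nil, one, one) ≐ X2.
Bind Y2 := branch(X2, n, one); no other remaining equation mentions Y2.
Bind X2 := branch(nil, one, one). Substituting into the earlier binding gives Y2 := branch(branch(nil, one, one), n, one).
Applying the MGU to either side gives times(times(one, nil), times(branch(branch(nil, one, one), n, one), branch(nil, one, one))).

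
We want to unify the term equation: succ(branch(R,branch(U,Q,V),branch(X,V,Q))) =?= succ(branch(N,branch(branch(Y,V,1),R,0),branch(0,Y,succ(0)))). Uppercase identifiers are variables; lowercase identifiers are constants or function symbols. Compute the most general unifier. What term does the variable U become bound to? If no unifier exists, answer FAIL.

branch(0,0,1)

Decompose succ/1: branch(R,branch(U,Q,V),branch(X,V,Q)) =?= branch(N,branch(branch(Y,V,1),R,0),branch(0,Y,succ(0))).
Decompose branch/3: R =?= N,  branch(U,Q,V) =?= branch(branch(Y,V,1),R,0),  branch(X,V,Q) =?= branch(0,Y,succ(0)).
Bind R := N; substituting into the one remaining equation that mentions R gives: branch(U,Q,V) =?= branch(branch(Y,V,1),N,0).
Decompose branch/3: U =?= branch(Y,V,1),  Q =?= N,  V =?= 0.
Bind U := branch(Y,V,1); no other remaining equation mentions U.
Bind Q := N; substituting into the one remaining equation that mentions Q gives: branch(X,V,N) =?= branch(0,Y,succ(0)).
Bind V := 0; substituting into the remaining equation gives: branch(X,0,N) =?= branch(0,Y,succ(0)). Substituting into the earlier binding gives U := branch(Y,0,1).
Decompose branch/3: X =?= 0,  0 =?= Y,  N =?= succ(0).
Bind X := 0; no other remaining equation mentions X.
Bind Y := 0; no other remaining equation mentions Y. Substituting into the earlier binding gives U := branch(0,0,1).
Bind N := succ(0). Substituting into the earlier bindings gives R := succ(0), Q := succ(0).
MGU = { R ↦ succ(0), U ↦ branch(0,0,1), Q ↦ succ(0), V ↦ 0, X ↦ 0, Y ↦ 0, N ↦ succ(0) }, so U ↦ branch(0,0,1).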